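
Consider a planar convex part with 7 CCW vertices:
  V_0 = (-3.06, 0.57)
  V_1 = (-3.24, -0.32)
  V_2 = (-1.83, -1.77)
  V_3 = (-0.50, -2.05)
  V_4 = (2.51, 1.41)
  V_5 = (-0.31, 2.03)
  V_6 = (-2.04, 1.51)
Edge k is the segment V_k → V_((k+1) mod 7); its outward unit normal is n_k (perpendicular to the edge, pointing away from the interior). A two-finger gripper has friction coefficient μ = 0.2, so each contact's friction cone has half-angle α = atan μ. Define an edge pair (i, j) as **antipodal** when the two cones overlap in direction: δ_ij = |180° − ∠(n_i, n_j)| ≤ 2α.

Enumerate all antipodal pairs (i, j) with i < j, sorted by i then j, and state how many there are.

count = 2; pairs: (2,4), (3,6)

α = atan 0.2 = 11.31°;  2α = 22.62°
n_0 = (-0.9802, +0.1982)
n_1 = (-0.7169, -0.6971)
n_2 = (-0.2060, -0.9785)
n_3 = (+0.7545, -0.6563)
n_4 = (+0.2147, +0.9767)
n_5 = (-0.2879, +0.9577)
n_6 = (-0.6777, +0.7354)
  (0,1): δ = 124.37°  ·
  (0,2): δ = 90.45°  ·
  (0,3): δ = 29.59°  ·
  (0,4): δ = 89.03°  ·
  (0,5): δ = 118.16°  ·
  (0,6): δ = 144.10°  ·
  (1,2): δ = 146.09°  ·
  (1,3): δ = 85.22°  ·
  (1,4): δ = 33.40°  ·
  (1,5): δ = 62.53°  ·
  (1,6): δ = 88.46°  ·
  (2,3): δ = 119.13°  ·
  (2,4): δ = 0.51°  ✓
  (2,5): δ = 28.62°  ·
  (2,6): δ = 54.55°  ·
  (3,4): δ = 61.38°  ·
  (3,5): δ = 32.25°  ·
  (3,6): δ = 6.32°  ✓
  (4,5): δ = 150.87°  ·
  (4,6): δ = 124.94°  ·
  (5,6): δ = 154.07°  ·
antipodal pairs: 2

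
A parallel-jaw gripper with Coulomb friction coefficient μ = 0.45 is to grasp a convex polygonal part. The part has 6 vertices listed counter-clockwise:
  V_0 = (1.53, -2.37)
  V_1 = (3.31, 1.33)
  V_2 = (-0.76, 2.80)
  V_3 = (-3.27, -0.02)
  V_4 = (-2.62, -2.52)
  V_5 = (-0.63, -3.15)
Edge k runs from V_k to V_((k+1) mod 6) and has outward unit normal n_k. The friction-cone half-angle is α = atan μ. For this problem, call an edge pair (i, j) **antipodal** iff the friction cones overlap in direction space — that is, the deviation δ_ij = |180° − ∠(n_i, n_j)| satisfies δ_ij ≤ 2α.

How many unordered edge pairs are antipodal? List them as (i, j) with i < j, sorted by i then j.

count = 5; pairs: (0,2), (0,3), (1,4), (1,5), (2,5)

α = atan 0.45 = 24.23°;  2α = 48.46°
n_0 = (+0.9011, -0.4335)
n_1 = (+0.3397, +0.9405)
n_2 = (-0.7470, +0.6649)
n_3 = (-0.9678, -0.2516)
n_4 = (-0.3018, -0.9534)
n_5 = (+0.3396, -0.9406)
  (0,1): δ = 84.17°  ·
  (0,2): δ = 15.98°  ✓
  (0,3): δ = 40.27°  ✓
  (0,4): δ = 98.12°  ·
  (0,5): δ = 135.55°  ·
  (1,2): δ = 111.81°  ·
  (1,3): δ = 55.57°  ·
  (1,4): δ = 2.29°  ✓
  (1,5): δ = 39.71°  ✓
  (2,3): δ = 123.75°  ·
  (2,4): δ = 65.90°  ·
  (2,5): δ = 28.47°  ✓
  (3,4): δ = 122.14°  ·
  (3,5): δ = 84.72°  ·
  (4,5): δ = 142.58°  ·
antipodal pairs: 5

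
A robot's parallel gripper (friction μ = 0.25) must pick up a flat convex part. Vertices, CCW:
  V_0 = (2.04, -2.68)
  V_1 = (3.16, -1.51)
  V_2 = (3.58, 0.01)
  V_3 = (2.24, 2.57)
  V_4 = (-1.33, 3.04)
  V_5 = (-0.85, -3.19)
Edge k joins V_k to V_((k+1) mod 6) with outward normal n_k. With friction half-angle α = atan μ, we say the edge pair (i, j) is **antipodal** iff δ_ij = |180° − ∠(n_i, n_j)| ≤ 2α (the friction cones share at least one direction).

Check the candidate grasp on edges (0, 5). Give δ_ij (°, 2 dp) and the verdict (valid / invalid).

α = atan 0.25 = 14.04°;  2α = 28.07°
edge 0: e_0 = (+1.12, +1.17);  n_0 = (+0.7224, -0.6915)
edge 5: e_5 = (+2.89, +0.51);  n_5 = (+0.1738, -0.9848)
∠(n_0, n_5) = 36.24°
δ = |180° − 36.24°| = 143.76°
143.76° > 2α = 28.07°  →  invalid

δ = 143.76°, invalid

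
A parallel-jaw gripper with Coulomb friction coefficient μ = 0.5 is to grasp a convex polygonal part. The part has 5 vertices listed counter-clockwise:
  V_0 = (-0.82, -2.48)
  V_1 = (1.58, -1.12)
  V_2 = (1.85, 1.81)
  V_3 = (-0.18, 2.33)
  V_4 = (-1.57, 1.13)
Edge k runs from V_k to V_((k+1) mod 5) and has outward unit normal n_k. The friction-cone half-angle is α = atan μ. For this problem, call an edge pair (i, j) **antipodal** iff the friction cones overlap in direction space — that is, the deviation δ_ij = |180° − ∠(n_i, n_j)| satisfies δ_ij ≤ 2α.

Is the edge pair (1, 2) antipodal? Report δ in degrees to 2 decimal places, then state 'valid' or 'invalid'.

δ = 99.10°, invalid

α = atan 0.5 = 26.57°;  2α = 53.13°
edge 1: e_1 = (+0.27, +2.93);  n_1 = (+0.9958, -0.0918)
edge 2: e_2 = (-2.03, +0.52);  n_2 = (+0.2481, +0.9687)
∠(n_1, n_2) = 80.90°
δ = |180° − 80.90°| = 99.10°
99.10° > 2α = 53.13°  →  invalid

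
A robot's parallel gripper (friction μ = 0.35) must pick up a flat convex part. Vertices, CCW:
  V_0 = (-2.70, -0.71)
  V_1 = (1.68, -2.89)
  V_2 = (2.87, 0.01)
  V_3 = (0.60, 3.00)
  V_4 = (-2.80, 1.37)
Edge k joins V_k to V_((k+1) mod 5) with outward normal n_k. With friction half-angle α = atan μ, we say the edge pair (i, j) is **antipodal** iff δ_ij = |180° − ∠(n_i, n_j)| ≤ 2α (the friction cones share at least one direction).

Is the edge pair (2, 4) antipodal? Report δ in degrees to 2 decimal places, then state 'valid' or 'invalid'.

α = atan 0.35 = 19.29°;  2α = 38.58°
edge 2: e_2 = (-2.27, +2.99);  n_2 = (+0.7965, +0.6047)
edge 4: e_4 = (+0.10, -2.08);  n_4 = (-0.9988, -0.0480)
∠(n_2, n_4) = 145.55°
δ = |180° − 145.55°| = 34.45°
34.45° ≤ 2α = 38.58°  →  valid

δ = 34.45°, valid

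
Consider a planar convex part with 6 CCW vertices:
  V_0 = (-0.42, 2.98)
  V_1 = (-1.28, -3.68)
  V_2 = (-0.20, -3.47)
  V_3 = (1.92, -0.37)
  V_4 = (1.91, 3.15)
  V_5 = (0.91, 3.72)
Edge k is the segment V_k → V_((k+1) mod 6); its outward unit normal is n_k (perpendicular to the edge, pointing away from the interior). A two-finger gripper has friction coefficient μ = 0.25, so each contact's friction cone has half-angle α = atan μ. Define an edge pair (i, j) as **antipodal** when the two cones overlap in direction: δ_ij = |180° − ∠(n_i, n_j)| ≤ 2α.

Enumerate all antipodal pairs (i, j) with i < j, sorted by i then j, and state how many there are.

count = 4; pairs: (0,2), (0,3), (1,5), (2,5)

α = atan 0.25 = 14.04°;  2α = 28.07°
n_0 = (-0.9918, +0.1281)
n_1 = (+0.1909, -0.9816)
n_2 = (+0.8254, -0.5645)
n_3 = (+1.0000, +0.0028)
n_4 = (+0.4952, +0.8688)
n_5 = (-0.4862, +0.8738)
  (0,1): δ = 71.64°  ·
  (0,2): δ = 27.01°  ✓
  (0,3): δ = 7.52°  ✓
  (0,4): δ = 67.67°  ·
  (0,5): δ = 126.45°  ·
  (1,2): δ = 135.37°  ·
  (1,3): δ = 100.84°  ·
  (1,4): δ = 40.69°  ·
  (1,5): δ = 18.09°  ✓
  (2,3): δ = 145.47°  ·
  (2,4): δ = 85.32°  ·
  (2,5): δ = 26.54°  ✓
  (3,4): δ = 119.85°  ·
  (3,5): δ = 61.07°  ·
  (4,5): δ = 121.23°  ·
antipodal pairs: 4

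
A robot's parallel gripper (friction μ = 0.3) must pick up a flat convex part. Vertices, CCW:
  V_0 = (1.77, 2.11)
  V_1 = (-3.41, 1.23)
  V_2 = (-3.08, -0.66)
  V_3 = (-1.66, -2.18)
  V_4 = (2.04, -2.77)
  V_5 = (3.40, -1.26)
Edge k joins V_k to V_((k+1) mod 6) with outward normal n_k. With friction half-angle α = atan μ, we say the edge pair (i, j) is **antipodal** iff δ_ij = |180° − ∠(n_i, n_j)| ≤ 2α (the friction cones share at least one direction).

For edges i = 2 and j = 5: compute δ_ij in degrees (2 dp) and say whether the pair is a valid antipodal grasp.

δ = 17.24°, valid

α = atan 0.3 = 16.70°;  2α = 33.40°
edge 2: e_2 = (+1.42, -1.52);  n_2 = (-0.7307, -0.6827)
edge 5: e_5 = (-1.63, +3.37);  n_5 = (+0.9002, +0.4354)
∠(n_2, n_5) = 162.76°
δ = |180° − 162.76°| = 17.24°
17.24° ≤ 2α = 33.40°  →  valid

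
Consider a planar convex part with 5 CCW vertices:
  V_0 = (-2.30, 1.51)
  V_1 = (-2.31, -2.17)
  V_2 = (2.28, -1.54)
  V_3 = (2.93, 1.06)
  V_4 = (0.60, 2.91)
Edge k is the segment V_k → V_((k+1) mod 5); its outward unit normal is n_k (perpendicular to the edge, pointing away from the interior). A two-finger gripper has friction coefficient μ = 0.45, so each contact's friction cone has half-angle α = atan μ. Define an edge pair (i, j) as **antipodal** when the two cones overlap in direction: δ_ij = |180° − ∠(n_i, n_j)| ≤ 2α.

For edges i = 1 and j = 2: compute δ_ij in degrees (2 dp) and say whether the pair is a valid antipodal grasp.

δ = 111.85°, invalid

α = atan 0.45 = 24.23°;  2α = 48.46°
edge 1: e_1 = (+4.59, +0.63);  n_1 = (+0.1360, -0.9907)
edge 2: e_2 = (+0.65, +2.60);  n_2 = (+0.9701, -0.2425)
∠(n_1, n_2) = 68.15°
δ = |180° − 68.15°| = 111.85°
111.85° > 2α = 48.46°  →  invalid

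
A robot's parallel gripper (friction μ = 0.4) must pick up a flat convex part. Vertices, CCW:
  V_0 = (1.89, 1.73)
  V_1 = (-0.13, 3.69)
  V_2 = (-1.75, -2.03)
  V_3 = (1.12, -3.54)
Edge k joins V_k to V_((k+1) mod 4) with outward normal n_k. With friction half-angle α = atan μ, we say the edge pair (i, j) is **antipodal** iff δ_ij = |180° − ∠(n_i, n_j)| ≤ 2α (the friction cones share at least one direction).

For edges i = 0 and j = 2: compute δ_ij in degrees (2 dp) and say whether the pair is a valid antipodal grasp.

α = atan 0.4 = 21.80°;  2α = 43.60°
edge 0: e_0 = (-2.02, +1.96);  n_0 = (+0.6964, +0.7177)
edge 2: e_2 = (+2.87, -1.51);  n_2 = (-0.4656, -0.8850)
∠(n_0, n_2) = 163.61°
δ = |180° − 163.61°| = 16.39°
16.39° ≤ 2α = 43.60°  →  valid

δ = 16.39°, valid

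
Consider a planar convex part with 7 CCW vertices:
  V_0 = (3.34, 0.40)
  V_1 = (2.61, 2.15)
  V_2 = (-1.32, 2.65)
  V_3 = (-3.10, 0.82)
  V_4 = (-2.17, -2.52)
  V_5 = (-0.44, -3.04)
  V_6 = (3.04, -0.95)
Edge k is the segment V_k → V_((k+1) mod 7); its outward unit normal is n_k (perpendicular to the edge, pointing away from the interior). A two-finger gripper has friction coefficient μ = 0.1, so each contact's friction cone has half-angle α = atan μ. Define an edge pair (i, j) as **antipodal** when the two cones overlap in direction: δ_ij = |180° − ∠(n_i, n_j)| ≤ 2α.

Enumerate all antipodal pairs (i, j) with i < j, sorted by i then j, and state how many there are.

count = 2; pairs: (0,3), (1,4)

α = atan 0.1 = 5.71°;  2α = 11.42°
n_0 = (+0.9229, +0.3850)
n_1 = (+0.1262, +0.9920)
n_2 = (-0.7168, +0.6972)
n_3 = (-0.9634, -0.2682)
n_4 = (-0.2879, -0.9577)
n_5 = (+0.5149, -0.8573)
n_6 = (+0.9762, -0.2169)
  (0,1): δ = 119.89°  ·
  (0,2): δ = 66.85°  ·
  (0,3): δ = 7.08°  ✓
  (0,4): δ = 50.63°  ·
  (0,5): δ = 98.34°  ·
  (0,6): δ = 144.83°  ·
  (1,2): δ = 126.96°  ·
  (1,3): δ = 67.19°  ·
  (1,4): δ = 9.48°  ✓
  (1,5): δ = 38.24°  ·
  (1,6): δ = 84.72°  ·
  (2,3): δ = 120.23°  ·
  (2,4): δ = 62.52°  ·
  (2,5): δ = 14.81°  ·
  (2,6): δ = 31.68°  ·
  (3,4): δ = 122.29°  ·
  (3,5): δ = 74.57°  ·
  (3,6): δ = 28.09°  ·
  (4,5): δ = 132.28°  ·
  (4,6): δ = 85.80°  ·
  (5,6): δ = 133.52°  ·
antipodal pairs: 2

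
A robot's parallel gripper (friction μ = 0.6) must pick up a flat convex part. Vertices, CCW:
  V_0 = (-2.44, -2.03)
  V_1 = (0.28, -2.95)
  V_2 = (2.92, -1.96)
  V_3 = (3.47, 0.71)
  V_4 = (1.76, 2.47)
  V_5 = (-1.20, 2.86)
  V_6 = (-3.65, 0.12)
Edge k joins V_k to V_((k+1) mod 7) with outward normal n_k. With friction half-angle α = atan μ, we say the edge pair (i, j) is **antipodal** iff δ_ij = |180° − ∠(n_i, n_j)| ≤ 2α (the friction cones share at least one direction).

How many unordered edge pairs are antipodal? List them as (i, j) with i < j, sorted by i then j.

α = atan 0.6 = 30.96°;  2α = 61.93°
n_0 = (-0.3204, -0.9473)
n_1 = (+0.3511, -0.9363)
n_2 = (+0.9794, -0.2018)
n_3 = (+0.7172, +0.6968)
n_4 = (+0.1306, +0.9914)
n_5 = (-0.7455, +0.6666)
n_6 = (-0.8715, -0.4905)
  (0,1): δ = 140.76°  ·
  (0,2): δ = 82.95°  ·
  (0,3): δ = 27.14°  ✓
  (0,4): δ = 11.18°  ✓
  (0,5): δ = 66.89°  ·
  (0,6): δ = 138.06°  ·
  (1,2): δ = 122.20°  ·
  (1,3): δ = 66.38°  ·
  (1,4): δ = 28.06°  ✓
  (1,5): δ = 27.64°  ✓
  (1,6): δ = 98.81°  ·
  (2,3): δ = 124.19°  ·
  (2,4): δ = 85.87°  ·
  (2,5): δ = 30.16°  ✓
  (2,6): δ = 41.01°  ✓
  (3,4): δ = 141.68°  ·
  (3,5): δ = 85.98°  ·
  (3,6): δ = 14.80°  ✓
  (4,5): δ = 124.30°  ·
  (4,6): δ = 53.12°  ✓
  (5,6): δ = 108.83°  ·
antipodal pairs: 8

count = 8; pairs: (0,3), (0,4), (1,4), (1,5), (2,5), (2,6), (3,6), (4,6)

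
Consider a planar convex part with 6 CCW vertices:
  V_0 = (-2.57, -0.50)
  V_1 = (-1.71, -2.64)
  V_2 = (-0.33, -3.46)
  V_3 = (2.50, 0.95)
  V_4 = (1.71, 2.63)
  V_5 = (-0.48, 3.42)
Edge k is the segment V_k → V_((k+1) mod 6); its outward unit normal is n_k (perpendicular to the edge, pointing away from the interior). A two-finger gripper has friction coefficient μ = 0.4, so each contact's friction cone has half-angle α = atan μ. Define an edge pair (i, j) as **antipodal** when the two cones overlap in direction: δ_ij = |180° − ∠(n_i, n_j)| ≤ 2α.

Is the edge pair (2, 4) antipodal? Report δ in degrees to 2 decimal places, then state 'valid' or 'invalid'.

α = atan 0.4 = 21.80°;  2α = 43.60°
edge 2: e_2 = (+2.83, +4.41);  n_2 = (+0.8416, -0.5401)
edge 4: e_4 = (-2.19, +0.79);  n_4 = (+0.3393, +0.9407)
∠(n_2, n_4) = 102.85°
δ = |180° − 102.85°| = 77.15°
77.15° > 2α = 43.60°  →  invalid

δ = 77.15°, invalid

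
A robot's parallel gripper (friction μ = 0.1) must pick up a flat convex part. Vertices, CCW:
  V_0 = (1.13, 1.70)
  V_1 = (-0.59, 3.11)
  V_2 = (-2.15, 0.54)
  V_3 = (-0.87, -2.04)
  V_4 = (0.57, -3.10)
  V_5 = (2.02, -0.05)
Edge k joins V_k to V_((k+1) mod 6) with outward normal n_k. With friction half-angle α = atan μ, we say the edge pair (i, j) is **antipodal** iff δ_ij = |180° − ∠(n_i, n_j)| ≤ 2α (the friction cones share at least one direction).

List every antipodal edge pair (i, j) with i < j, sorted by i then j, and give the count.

α = atan 0.1 = 5.71°;  2α = 11.42°
n_0 = (+0.6340, +0.7734)
n_1 = (-0.8548, +0.5189)
n_2 = (-0.8958, -0.4444)
n_3 = (-0.5928, -0.8053)
n_4 = (+0.9031, -0.4294)
n_5 = (+0.8914, +0.4533)
  (0,1): δ = 81.91°  ·
  (0,2): δ = 24.27°  ·
  (0,3): δ = 2.99°  ✓
  (0,4): δ = 103.92°  ·
  (0,5): δ = 156.30°  ·
  (1,2): δ = 122.35°  ·
  (1,3): δ = 95.10°  ·
  (1,4): δ = 5.83°  ✓
  (1,5): δ = 58.21°  ·
  (2,3): δ = 152.74°  ·
  (2,4): δ = 51.81°  ·
  (2,5): δ = 0.57°  ✓
  (3,4): δ = 79.07°  ·
  (3,5): δ = 26.69°  ·
  (4,5): δ = 127.62°  ·
antipodal pairs: 3

count = 3; pairs: (0,3), (1,4), (2,5)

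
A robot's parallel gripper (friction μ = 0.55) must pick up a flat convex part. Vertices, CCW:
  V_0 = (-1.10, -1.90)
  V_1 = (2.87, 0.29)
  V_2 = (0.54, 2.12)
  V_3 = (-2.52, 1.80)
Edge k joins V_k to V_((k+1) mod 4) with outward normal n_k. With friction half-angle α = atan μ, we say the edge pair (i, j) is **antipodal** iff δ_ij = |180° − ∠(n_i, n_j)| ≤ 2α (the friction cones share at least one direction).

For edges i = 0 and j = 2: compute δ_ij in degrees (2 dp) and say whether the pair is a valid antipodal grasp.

α = atan 0.55 = 28.81°;  2α = 57.62°
edge 0: e_0 = (+3.97, +2.19);  n_0 = (+0.4830, -0.8756)
edge 2: e_2 = (-3.06, -0.32);  n_2 = (-0.1040, +0.9946)
∠(n_0, n_2) = 157.09°
δ = |180° − 157.09°| = 22.91°
22.91° ≤ 2α = 57.62°  →  valid

δ = 22.91°, valid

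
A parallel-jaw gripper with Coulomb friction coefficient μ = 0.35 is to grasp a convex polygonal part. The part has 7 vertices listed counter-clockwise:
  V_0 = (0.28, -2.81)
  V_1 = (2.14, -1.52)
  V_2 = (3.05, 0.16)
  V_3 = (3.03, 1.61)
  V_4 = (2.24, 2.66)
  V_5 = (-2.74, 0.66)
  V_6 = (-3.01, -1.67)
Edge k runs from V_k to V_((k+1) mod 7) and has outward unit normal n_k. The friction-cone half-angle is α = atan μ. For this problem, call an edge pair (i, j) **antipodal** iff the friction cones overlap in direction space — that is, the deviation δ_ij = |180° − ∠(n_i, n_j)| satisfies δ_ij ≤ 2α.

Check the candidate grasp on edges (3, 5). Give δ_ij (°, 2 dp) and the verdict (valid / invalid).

α = atan 0.35 = 19.29°;  2α = 38.58°
edge 3: e_3 = (-0.79, +1.05);  n_3 = (+0.7991, +0.6012)
edge 5: e_5 = (-0.27, -2.33);  n_5 = (-0.9934, +0.1151)
∠(n_3, n_5) = 136.43°
δ = |180° − 136.43°| = 43.57°
43.57° > 2α = 38.58°  →  invalid

δ = 43.57°, invalid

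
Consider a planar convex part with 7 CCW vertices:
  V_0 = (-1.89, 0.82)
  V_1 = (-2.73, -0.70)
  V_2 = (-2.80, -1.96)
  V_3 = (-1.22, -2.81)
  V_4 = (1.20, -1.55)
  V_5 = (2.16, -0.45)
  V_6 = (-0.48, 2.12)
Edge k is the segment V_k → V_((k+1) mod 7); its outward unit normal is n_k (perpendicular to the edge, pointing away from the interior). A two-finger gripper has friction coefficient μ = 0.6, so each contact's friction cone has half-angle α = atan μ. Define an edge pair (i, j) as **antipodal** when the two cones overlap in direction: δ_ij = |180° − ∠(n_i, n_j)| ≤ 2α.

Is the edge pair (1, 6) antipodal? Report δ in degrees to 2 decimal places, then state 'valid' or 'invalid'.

α = atan 0.6 = 30.96°;  2α = 61.93°
edge 1: e_1 = (-0.07, -1.26);  n_1 = (-0.9985, +0.0555)
edge 6: e_6 = (-1.41, -1.30);  n_6 = (-0.6778, +0.7352)
∠(n_1, n_6) = 44.14°
δ = |180° − 44.14°| = 135.86°
135.86° > 2α = 61.93°  →  invalid

δ = 135.86°, invalid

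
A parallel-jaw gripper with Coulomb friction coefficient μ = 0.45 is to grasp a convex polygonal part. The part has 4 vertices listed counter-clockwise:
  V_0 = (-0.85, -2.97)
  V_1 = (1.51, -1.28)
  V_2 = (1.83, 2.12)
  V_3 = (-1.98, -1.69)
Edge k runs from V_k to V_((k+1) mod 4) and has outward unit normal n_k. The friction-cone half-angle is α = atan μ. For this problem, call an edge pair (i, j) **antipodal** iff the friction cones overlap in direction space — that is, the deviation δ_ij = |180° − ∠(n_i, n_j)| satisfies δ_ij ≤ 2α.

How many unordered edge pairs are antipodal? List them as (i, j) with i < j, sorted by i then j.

count = 3; pairs: (0,2), (1,2), (1,3)

α = atan 0.45 = 24.23°;  2α = 48.46°
n_0 = (+0.5822, -0.8130)
n_1 = (+0.9956, -0.0937)
n_2 = (-0.7071, +0.7071)
n_3 = (-0.7497, -0.6618)
  (0,1): δ = 130.98°  ·
  (0,2): δ = 9.39°  ✓
  (0,3): δ = 95.83°  ·
  (1,2): δ = 39.62°  ✓
  (1,3): δ = 46.82°  ✓
  (2,3): δ = 93.56°  ·
antipodal pairs: 3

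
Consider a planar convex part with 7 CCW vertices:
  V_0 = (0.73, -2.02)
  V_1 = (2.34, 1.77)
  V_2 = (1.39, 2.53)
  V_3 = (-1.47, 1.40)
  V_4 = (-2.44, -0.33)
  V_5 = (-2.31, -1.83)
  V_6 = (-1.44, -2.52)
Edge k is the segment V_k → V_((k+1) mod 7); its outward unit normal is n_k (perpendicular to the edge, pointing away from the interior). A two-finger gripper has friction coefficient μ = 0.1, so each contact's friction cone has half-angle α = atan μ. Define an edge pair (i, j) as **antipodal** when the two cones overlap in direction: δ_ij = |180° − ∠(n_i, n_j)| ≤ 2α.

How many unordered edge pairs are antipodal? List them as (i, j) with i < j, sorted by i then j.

α = atan 0.1 = 5.71°;  2α = 11.42°
n_0 = (+0.9204, -0.3910)
n_1 = (+0.6247, +0.7809)
n_2 = (-0.3675, +0.9300)
n_3 = (-0.8722, +0.4891)
n_4 = (-0.9963, -0.0863)
n_5 = (-0.6214, -0.7835)
n_6 = (+0.2245, -0.9745)
  (0,1): δ = 105.64°  ·
  (0,2): δ = 45.42°  ·
  (0,3): δ = 6.26°  ✓
  (0,4): δ = 27.97°  ·
  (0,5): δ = 74.60°  ·
  (0,6): δ = 125.99°  ·
  (1,2): δ = 119.78°  ·
  (1,3): δ = 80.62°  ·
  (1,4): δ = 46.39°  ·
  (1,5): δ = 0.24°  ✓
  (1,6): δ = 51.64°  ·
  (2,3): δ = 140.84°  ·
  (2,4): δ = 106.61°  ·
  (2,5): δ = 59.98°  ·
  (2,6): δ = 8.58°  ✓
  (3,4): δ = 145.77°  ·
  (3,5): δ = 99.14°  ·
  (3,6): δ = 47.75°  ·
  (4,5): δ = 133.37°  ·
  (4,6): δ = 81.98°  ·
  (5,6): δ = 128.61°  ·
antipodal pairs: 3

count = 3; pairs: (0,3), (1,5), (2,6)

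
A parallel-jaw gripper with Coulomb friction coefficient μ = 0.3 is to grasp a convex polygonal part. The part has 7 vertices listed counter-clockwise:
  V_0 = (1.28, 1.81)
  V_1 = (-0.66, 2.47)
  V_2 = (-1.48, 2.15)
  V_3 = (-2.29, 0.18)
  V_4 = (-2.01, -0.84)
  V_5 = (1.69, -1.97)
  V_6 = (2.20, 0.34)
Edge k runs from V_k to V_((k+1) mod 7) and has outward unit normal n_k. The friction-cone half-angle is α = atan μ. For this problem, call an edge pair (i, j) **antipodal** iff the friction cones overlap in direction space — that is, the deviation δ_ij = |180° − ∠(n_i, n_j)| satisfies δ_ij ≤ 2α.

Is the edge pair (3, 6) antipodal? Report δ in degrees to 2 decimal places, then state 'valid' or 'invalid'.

δ = 16.69°, valid

α = atan 0.3 = 16.70°;  2α = 33.40°
edge 3: e_3 = (+0.28, -1.02);  n_3 = (-0.9643, -0.2647)
edge 6: e_6 = (-0.92, +1.47);  n_6 = (+0.8477, +0.5305)
∠(n_3, n_6) = 163.31°
δ = |180° − 163.31°| = 16.69°
16.69° ≤ 2α = 33.40°  →  valid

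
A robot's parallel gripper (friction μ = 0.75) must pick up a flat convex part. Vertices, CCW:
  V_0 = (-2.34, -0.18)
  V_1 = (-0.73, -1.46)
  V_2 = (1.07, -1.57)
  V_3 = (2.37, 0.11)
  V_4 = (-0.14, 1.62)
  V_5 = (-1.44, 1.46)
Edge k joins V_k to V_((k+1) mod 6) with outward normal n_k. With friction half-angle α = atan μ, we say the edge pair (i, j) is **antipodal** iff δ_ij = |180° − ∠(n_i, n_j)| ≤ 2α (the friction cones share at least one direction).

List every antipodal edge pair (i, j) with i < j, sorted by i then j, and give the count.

α = atan 0.75 = 36.87°;  2α = 73.74°
n_0 = (-0.6223, -0.7828)
n_1 = (-0.0610, -0.9981)
n_2 = (+0.7909, -0.6120)
n_3 = (+0.5155, +0.8569)
n_4 = (-0.1222, +0.9925)
n_5 = (-0.8767, +0.4811)
  (0,1): δ = 145.01°  ·
  (0,2): δ = 89.25°  ·
  (0,3): δ = 7.45°  ✓
  (0,4): δ = 45.50°  ✓
  (0,5): δ = 99.73°  ·
  (1,2): δ = 124.24°  ·
  (1,3): δ = 27.53°  ✓
  (1,4): δ = 10.51°  ✓
  (1,5): δ = 64.74°  ✓
  (2,3): δ = 83.30°  ·
  (2,4): δ = 45.25°  ✓
  (2,5): δ = 8.98°  ✓
  (3,4): δ = 141.95°  ·
  (3,5): δ = 87.73°  ·
  (4,5): δ = 125.77°  ·
antipodal pairs: 7

count = 7; pairs: (0,3), (0,4), (1,3), (1,4), (1,5), (2,4), (2,5)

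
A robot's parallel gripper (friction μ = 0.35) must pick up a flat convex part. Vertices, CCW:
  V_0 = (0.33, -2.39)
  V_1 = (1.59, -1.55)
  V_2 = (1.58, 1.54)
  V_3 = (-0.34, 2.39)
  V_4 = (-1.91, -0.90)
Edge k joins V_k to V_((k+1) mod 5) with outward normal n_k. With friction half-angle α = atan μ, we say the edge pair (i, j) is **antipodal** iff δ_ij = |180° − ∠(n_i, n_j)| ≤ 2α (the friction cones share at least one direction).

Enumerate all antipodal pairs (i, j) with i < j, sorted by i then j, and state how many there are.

count = 3; pairs: (0,3), (1,3), (2,4)

α = atan 0.35 = 19.29°;  2α = 38.58°
n_0 = (+0.5547, -0.8321)
n_1 = (+1.0000, +0.0032)
n_2 = (+0.4048, +0.9144)
n_3 = (-0.9025, +0.4307)
n_4 = (-0.5538, -0.8326)
  (0,1): δ = 123.50°  ·
  (0,2): δ = 57.57°  ·
  (0,3): δ = 30.80°  ✓
  (0,4): δ = 112.68°  ·
  (1,2): δ = 114.06°  ·
  (1,3): δ = 25.70°  ✓
  (1,4): δ = 56.18°  ·
  (2,3): δ = 91.63°  ·
  (2,4): δ = 9.75°  ✓
  (3,4): δ = 98.12°  ·
antipodal pairs: 3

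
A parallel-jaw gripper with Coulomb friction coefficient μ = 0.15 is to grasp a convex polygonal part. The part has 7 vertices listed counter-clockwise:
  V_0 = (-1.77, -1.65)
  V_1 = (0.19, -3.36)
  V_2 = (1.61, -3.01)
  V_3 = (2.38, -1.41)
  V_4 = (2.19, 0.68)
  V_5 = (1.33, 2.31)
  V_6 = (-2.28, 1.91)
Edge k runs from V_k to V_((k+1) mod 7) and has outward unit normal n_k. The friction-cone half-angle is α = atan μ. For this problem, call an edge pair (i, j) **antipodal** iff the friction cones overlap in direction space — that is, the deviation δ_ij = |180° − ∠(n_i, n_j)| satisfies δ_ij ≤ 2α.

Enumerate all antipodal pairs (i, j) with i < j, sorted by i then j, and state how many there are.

count = 2; pairs: (1,5), (3,6)

α = atan 0.15 = 8.53°;  2α = 17.06°
n_0 = (-0.6574, -0.7535)
n_1 = (+0.2393, -0.9709)
n_2 = (+0.9011, -0.4336)
n_3 = (+0.9959, +0.0905)
n_4 = (+0.8844, +0.4666)
n_5 = (-0.1101, +0.9939)
n_6 = (-0.9899, -0.1418)
  (0,1): δ = 125.05°  ·
  (0,2): δ = 74.60°  ·
  (0,3): δ = 43.70°  ·
  (0,4): δ = 21.08°  ·
  (0,5): δ = 47.43°  ·
  (0,6): δ = 139.26°  ·
  (1,2): δ = 129.55°  ·
  (1,3): δ = 98.65°  ·
  (1,4): δ = 76.03°  ·
  (1,5): δ = 7.52°  ✓
  (1,6): δ = 84.31°  ·
  (2,3): δ = 149.11°  ·
  (2,4): δ = 126.48°  ·
  (2,5): δ = 57.98°  ·
  (2,6): δ = 33.85°  ·
  (3,4): δ = 157.38°  ·
  (3,5): δ = 88.87°  ·
  (3,6): δ = 2.96°  ✓
  (4,5): δ = 111.49°  ·
  (4,6): δ = 19.66°  ·
  (5,6): δ = 88.17°  ·
antipodal pairs: 2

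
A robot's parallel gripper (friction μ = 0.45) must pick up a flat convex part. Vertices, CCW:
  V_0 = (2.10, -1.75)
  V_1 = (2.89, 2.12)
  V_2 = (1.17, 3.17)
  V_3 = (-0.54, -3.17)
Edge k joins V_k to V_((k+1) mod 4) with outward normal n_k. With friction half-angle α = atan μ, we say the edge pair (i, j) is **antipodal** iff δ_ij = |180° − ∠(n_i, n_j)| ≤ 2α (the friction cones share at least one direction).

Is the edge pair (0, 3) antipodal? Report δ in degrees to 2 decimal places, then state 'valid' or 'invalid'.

α = atan 0.45 = 24.23°;  2α = 48.46°
edge 0: e_0 = (+0.79, +3.87);  n_0 = (+0.9798, -0.2000)
edge 3: e_3 = (+2.64, +1.42);  n_3 = (+0.4737, -0.8807)
∠(n_0, n_3) = 50.19°
δ = |180° − 50.19°| = 129.81°
129.81° > 2α = 48.46°  →  invalid

δ = 129.81°, invalid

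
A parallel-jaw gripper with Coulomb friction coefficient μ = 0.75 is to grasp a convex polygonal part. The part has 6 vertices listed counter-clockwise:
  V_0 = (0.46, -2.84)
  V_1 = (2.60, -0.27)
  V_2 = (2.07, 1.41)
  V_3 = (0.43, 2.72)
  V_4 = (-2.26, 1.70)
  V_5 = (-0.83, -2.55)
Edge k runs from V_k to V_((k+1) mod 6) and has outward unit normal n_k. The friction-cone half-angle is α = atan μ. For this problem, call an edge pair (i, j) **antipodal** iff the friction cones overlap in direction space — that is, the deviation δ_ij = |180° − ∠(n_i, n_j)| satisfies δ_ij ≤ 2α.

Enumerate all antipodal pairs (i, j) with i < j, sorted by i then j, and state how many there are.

α = atan 0.75 = 36.87°;  2α = 73.74°
n_0 = (+0.7685, -0.6399)
n_1 = (+0.9537, +0.3009)
n_2 = (+0.6241, +0.7813)
n_3 = (-0.3545, +0.9350)
n_4 = (-0.9478, -0.3189)
n_5 = (-0.2193, -0.9757)
  (0,1): δ = 122.71°  ·
  (0,2): δ = 88.83°  ·
  (0,3): δ = 29.45°  ✓
  (0,4): δ = 58.38°  ✓
  (0,5): δ = 117.11°  ·
  (1,2): δ = 146.13°  ·
  (1,3): δ = 86.74°  ·
  (1,4): δ = 1.09°  ✓
  (1,5): δ = 59.82°  ✓
  (2,3): δ = 120.62°  ·
  (2,4): δ = 32.79°  ✓
  (2,5): δ = 25.95°  ✓
  (3,4): δ = 92.17°  ·
  (3,5): δ = 33.44°  ✓
  (4,5): δ = 121.27°  ·
antipodal pairs: 7

count = 7; pairs: (0,3), (0,4), (1,4), (1,5), (2,4), (2,5), (3,5)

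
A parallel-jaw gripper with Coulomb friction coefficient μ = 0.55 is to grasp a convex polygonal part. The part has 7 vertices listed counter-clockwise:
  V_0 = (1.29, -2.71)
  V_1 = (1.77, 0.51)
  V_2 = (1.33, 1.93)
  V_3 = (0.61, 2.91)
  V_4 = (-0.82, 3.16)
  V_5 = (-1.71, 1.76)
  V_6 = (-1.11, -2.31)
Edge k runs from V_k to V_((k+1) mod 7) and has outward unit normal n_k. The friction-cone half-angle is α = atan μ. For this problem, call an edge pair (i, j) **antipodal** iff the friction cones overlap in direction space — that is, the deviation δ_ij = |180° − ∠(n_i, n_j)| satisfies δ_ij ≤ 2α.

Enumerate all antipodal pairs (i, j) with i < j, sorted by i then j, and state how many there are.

α = atan 0.55 = 28.81°;  2α = 57.62°
n_0 = (+0.9891, -0.1474)
n_1 = (+0.9552, +0.2960)
n_2 = (+0.8059, +0.5921)
n_3 = (+0.1722, +0.9851)
n_4 = (-0.8439, +0.5365)
n_5 = (-0.9893, -0.1458)
n_6 = (-0.1644, -0.9864)
  (0,1): δ = 154.31°  ·
  (0,2): δ = 135.22°  ·
  (0,3): δ = 91.44°  ·
  (0,4): δ = 23.97°  ✓
  (0,5): δ = 16.86°  ✓
  (0,6): δ = 89.02°  ·
  (1,2): δ = 160.91°  ·
  (1,3): δ = 117.13°  ·
  (1,4): δ = 49.66°  ✓
  (1,5): δ = 8.83°  ✓
  (1,6): δ = 63.32°  ·
  (2,3): δ = 136.22°  ·
  (2,4): δ = 68.75°  ·
  (2,5): δ = 27.92°  ✓
  (2,6): δ = 44.23°  ✓
  (3,4): δ = 112.53°  ·
  (3,5): δ = 71.70°  ·
  (3,6): δ = 0.45°  ✓
  (4,5): δ = 139.17°  ·
  (4,6): δ = 67.02°  ·
  (5,6): δ = 107.85°  ·
antipodal pairs: 7

count = 7; pairs: (0,4), (0,5), (1,4), (1,5), (2,5), (2,6), (3,6)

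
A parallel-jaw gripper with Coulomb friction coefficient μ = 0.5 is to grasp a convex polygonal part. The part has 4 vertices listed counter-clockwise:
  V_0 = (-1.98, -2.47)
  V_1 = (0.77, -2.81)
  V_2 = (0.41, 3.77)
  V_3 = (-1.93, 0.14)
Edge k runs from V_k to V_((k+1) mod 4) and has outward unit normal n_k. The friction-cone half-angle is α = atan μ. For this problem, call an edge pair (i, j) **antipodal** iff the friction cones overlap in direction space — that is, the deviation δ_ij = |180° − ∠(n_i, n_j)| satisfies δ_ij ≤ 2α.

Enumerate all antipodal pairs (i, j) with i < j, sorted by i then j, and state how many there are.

count = 2; pairs: (1,2), (1,3)

α = atan 0.5 = 26.57°;  2α = 53.13°
n_0 = (-0.1227, -0.9924)
n_1 = (+0.9985, +0.0546)
n_2 = (-0.8405, +0.5418)
n_3 = (-0.9998, +0.0192)
  (0,1): δ = 79.82°  ·
  (0,2): δ = 64.24°  ·
  (0,3): δ = 95.95°  ·
  (1,2): δ = 35.94°  ✓
  (1,3): δ = 4.23°  ✓
  (2,3): δ = 148.29°  ·
antipodal pairs: 2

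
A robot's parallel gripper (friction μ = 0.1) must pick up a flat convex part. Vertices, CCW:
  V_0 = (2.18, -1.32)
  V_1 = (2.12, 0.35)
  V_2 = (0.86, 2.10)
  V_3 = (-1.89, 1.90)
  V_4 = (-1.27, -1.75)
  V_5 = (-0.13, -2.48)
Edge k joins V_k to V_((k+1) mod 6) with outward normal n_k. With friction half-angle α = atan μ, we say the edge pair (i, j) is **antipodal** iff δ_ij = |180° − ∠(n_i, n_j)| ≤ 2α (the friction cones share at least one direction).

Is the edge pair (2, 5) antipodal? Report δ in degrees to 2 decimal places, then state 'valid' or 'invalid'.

δ = 22.50°, invalid

α = atan 0.1 = 5.71°;  2α = 11.42°
edge 2: e_2 = (-2.75, -0.20);  n_2 = (-0.0725, +0.9974)
edge 5: e_5 = (+2.31, +1.16);  n_5 = (+0.4488, -0.8937)
∠(n_2, n_5) = 157.50°
δ = |180° − 157.50°| = 22.50°
22.50° > 2α = 11.42°  →  invalid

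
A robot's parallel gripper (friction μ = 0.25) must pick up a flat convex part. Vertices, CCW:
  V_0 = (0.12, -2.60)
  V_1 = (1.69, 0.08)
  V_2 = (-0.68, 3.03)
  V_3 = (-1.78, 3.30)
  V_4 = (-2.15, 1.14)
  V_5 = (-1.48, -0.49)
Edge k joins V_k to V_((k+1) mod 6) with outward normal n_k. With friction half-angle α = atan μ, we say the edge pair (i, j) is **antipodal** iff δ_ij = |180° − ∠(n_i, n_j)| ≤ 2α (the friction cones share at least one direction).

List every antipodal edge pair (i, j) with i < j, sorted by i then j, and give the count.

count = 3; pairs: (0,3), (1,4), (1,5)

α = atan 0.25 = 14.04°;  2α = 28.07°
n_0 = (+0.8628, -0.5055)
n_1 = (+0.7796, +0.6263)
n_2 = (+0.2384, +0.9712)
n_3 = (-0.9856, +0.1688)
n_4 = (-0.9249, -0.3802)
n_5 = (-0.7968, -0.6042)
  (0,1): δ = 110.86°  ·
  (0,2): δ = 73.43°  ·
  (0,3): δ = 20.64°  ✓
  (0,4): δ = 52.71°  ·
  (0,5): δ = 67.54°  ·
  (1,2): δ = 142.57°  ·
  (1,3): δ = 48.50°  ·
  (1,4): δ = 16.43°  ✓
  (1,5): δ = 1.61°  ✓
  (2,3): δ = 85.93°  ·
  (2,4): δ = 53.86°  ·
  (2,5): δ = 39.04°  ·
  (3,4): δ = 147.94°  ·
  (3,5): δ = 133.11°  ·
  (4,5): δ = 165.17°  ·
antipodal pairs: 3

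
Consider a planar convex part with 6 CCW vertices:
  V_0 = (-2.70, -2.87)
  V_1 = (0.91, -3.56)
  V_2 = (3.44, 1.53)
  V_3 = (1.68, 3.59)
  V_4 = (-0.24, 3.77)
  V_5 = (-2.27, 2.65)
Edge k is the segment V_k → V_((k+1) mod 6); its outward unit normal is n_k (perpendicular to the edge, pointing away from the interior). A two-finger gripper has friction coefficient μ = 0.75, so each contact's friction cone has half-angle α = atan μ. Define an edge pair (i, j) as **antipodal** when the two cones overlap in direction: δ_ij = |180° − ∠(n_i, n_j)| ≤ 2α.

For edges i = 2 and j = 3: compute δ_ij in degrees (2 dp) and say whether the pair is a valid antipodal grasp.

α = atan 0.75 = 36.87°;  2α = 73.74°
edge 2: e_2 = (-1.76, +2.06);  n_2 = (+0.7603, +0.6496)
edge 3: e_3 = (-1.92, +0.18);  n_3 = (+0.0933, +0.9956)
∠(n_2, n_3) = 44.13°
δ = |180° − 44.13°| = 135.87°
135.87° > 2α = 73.74°  →  invalid

δ = 135.87°, invalid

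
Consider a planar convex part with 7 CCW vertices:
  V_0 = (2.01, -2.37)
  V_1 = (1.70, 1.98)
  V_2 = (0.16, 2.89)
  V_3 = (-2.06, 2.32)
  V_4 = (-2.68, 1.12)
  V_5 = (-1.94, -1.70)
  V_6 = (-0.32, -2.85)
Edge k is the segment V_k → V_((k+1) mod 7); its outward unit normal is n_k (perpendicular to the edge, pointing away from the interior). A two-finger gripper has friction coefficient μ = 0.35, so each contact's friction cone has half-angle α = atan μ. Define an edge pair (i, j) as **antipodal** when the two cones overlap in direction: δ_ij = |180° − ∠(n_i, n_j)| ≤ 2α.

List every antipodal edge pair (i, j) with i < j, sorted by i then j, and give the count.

α = atan 0.35 = 19.29°;  2α = 38.58°
n_0 = (+0.9975, +0.0711)
n_1 = (+0.5087, +0.8609)
n_2 = (-0.2487, +0.9686)
n_3 = (-0.8884, +0.4590)
n_4 = (-0.9673, -0.2538)
n_5 = (-0.5789, -0.8154)
n_6 = (+0.2018, -0.9794)
  (0,1): δ = 124.66°  ·
  (0,2): δ = 79.68°  ·
  (0,3): δ = 31.40°  ✓
  (0,4): δ = 10.63°  ✓
  (0,5): δ = 50.55°  ·
  (0,6): δ = 97.56°  ·
  (1,2): δ = 135.02°  ·
  (1,3): δ = 86.74°  ·
  (1,4): δ = 44.72°  ·
  (1,5): δ = 4.79°  ✓
  (1,6): δ = 42.22°  ·
  (2,3): δ = 131.72°  ·
  (2,4): δ = 89.70°  ·
  (2,5): δ = 49.77°  ·
  (2,6): δ = 2.76°  ✓
  (3,4): δ = 137.97°  ·
  (3,5): δ = 98.05°  ·
  (3,6): δ = 51.04°  ·
  (4,5): δ = 140.07°  ·
  (4,6): δ = 93.06°  ·
  (5,6): δ = 132.99°  ·
antipodal pairs: 4

count = 4; pairs: (0,3), (0,4), (1,5), (2,6)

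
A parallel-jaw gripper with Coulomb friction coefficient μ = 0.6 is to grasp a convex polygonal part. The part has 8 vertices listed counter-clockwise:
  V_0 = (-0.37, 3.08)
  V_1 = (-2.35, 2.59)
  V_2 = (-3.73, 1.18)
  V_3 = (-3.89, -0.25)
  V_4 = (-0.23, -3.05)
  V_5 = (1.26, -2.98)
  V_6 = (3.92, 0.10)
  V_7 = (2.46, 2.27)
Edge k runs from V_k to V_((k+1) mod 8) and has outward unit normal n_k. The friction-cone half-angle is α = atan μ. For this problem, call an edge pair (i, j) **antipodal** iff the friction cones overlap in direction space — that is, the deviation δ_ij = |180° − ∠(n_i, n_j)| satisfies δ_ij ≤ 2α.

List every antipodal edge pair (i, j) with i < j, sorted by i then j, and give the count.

α = atan 0.6 = 30.96°;  2α = 61.93°
n_0 = (-0.2402, +0.9707)
n_1 = (-0.7147, +0.6995)
n_2 = (-0.9938, +0.1112)
n_3 = (-0.6076, -0.7942)
n_4 = (+0.0469, -0.9989)
n_5 = (+0.7568, -0.6536)
n_6 = (+0.8297, +0.5582)
n_7 = (+0.2752, +0.9614)
  (0,1): δ = 148.28°  ·
  (0,2): δ = 110.28°  ·
  (0,3): δ = 51.32°  ✓
  (0,4): δ = 11.21°  ✓
  (0,5): δ = 35.28°  ✓
  (0,6): δ = 110.03°  ·
  (0,7): δ = 150.13°  ·
  (1,2): δ = 142.00°  ·
  (1,3): δ = 83.03°  ·
  (1,4): δ = 42.93°  ✓
  (1,5): δ = 3.57°  ✓
  (1,6): δ = 78.32°  ·
  (1,7): δ = 118.41°  ·
  (2,3): δ = 121.03°  ·
  (2,4): δ = 80.93°  ·
  (2,5): δ = 34.43°  ✓
  (2,6): δ = 40.32°  ✓
  (2,7): δ = 80.41°  ·
  (3,4): δ = 139.89°  ·
  (3,5): δ = 93.40°  ·
  (3,6): δ = 18.65°  ✓
  (3,7): δ = 21.44°  ✓
  (4,5): δ = 133.50°  ·
  (4,6): δ = 58.76°  ✓
  (4,7): δ = 18.66°  ✓
  (5,6): δ = 105.25°  ·
  (5,7): δ = 65.16°  ·
  (6,7): δ = 139.91°  ·
antipodal pairs: 11

count = 11; pairs: (0,3), (0,4), (0,5), (1,4), (1,5), (2,5), (2,6), (3,6), (3,7), (4,6), (4,7)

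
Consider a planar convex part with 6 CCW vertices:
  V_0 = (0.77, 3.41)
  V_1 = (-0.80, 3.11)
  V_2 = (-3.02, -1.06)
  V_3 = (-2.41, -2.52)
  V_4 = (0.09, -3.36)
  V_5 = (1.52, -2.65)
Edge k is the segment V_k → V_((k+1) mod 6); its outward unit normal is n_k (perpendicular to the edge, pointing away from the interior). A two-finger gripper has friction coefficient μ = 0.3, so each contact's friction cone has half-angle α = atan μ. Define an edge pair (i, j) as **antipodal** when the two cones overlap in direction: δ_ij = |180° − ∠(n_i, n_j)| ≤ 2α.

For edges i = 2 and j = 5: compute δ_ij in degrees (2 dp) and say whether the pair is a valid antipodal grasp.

δ = 15.62°, valid

α = atan 0.3 = 16.70°;  2α = 33.40°
edge 2: e_2 = (+0.61, -1.46);  n_2 = (-0.9227, -0.3855)
edge 5: e_5 = (-0.75, +6.06);  n_5 = (+0.9924, +0.1228)
∠(n_2, n_5) = 164.38°
δ = |180° − 164.38°| = 15.62°
15.62° ≤ 2α = 33.40°  →  valid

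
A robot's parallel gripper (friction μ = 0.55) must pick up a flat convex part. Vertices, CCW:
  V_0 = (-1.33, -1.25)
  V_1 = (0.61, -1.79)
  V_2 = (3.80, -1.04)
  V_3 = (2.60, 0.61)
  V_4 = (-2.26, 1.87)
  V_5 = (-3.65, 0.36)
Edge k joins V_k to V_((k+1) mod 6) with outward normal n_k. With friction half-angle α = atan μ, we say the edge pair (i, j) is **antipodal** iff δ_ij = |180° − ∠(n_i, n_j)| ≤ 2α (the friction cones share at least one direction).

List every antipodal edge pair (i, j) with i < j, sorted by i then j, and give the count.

α = atan 0.55 = 28.81°;  2α = 57.62°
n_0 = (-0.2682, -0.9634)
n_1 = (+0.2289, -0.9735)
n_2 = (+0.8087, +0.5882)
n_3 = (+0.2510, +0.9680)
n_4 = (-0.7357, +0.6773)
n_5 = (-0.5701, -0.8216)
  (0,1): δ = 151.21°  ·
  (0,2): δ = 38.42°  ✓
  (0,3): δ = 1.02°  ✓
  (0,4): δ = 62.92°  ·
  (0,5): δ = 160.80°  ·
  (1,2): δ = 67.20°  ·
  (1,3): δ = 27.76°  ✓
  (1,4): δ = 34.14°  ✓
  (1,5): δ = 132.01°  ·
  (2,3): δ = 140.56°  ·
  (2,4): δ = 78.66°  ·
  (2,5): δ = 19.21°  ✓
  (3,4): δ = 118.10°  ·
  (3,5): δ = 20.22°  ✓
  (4,5): δ = 82.13°  ·
antipodal pairs: 6

count = 6; pairs: (0,2), (0,3), (1,3), (1,4), (2,5), (3,5)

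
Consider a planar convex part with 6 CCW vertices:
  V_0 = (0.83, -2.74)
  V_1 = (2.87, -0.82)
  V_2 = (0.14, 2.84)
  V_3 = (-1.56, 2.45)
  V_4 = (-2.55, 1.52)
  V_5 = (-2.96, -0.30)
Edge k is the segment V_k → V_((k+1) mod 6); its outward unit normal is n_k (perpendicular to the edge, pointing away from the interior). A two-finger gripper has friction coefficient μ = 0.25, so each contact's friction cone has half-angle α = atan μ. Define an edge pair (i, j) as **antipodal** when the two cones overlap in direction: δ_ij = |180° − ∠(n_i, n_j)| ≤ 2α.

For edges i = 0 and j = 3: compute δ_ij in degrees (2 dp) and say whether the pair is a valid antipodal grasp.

α = atan 0.25 = 14.04°;  2α = 28.07°
edge 0: e_0 = (+2.04, +1.92);  n_0 = (+0.6854, -0.7282)
edge 3: e_3 = (-0.99, -0.93);  n_3 = (-0.6847, +0.7288)
∠(n_0, n_3) = 179.95°
δ = |180° − 179.95°| = 0.05°
0.05° ≤ 2α = 28.07°  →  valid

δ = 0.05°, valid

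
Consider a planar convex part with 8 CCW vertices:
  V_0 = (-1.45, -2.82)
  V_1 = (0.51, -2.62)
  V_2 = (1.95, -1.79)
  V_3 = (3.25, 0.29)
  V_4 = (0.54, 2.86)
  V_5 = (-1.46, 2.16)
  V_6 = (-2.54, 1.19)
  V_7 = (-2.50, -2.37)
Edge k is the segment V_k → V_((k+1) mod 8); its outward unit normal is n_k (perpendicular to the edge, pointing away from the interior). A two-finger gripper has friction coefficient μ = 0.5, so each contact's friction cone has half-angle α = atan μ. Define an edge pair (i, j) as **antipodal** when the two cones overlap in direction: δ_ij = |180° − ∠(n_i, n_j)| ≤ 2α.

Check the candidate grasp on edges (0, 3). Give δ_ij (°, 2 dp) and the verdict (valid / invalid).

δ = 49.31°, valid

α = atan 0.5 = 26.57°;  2α = 53.13°
edge 0: e_0 = (+1.96, +0.20);  n_0 = (+0.1015, -0.9948)
edge 3: e_3 = (-2.71, +2.57);  n_3 = (+0.6881, +0.7256)
∠(n_0, n_3) = 130.69°
δ = |180° − 130.69°| = 49.31°
49.31° ≤ 2α = 53.13°  →  valid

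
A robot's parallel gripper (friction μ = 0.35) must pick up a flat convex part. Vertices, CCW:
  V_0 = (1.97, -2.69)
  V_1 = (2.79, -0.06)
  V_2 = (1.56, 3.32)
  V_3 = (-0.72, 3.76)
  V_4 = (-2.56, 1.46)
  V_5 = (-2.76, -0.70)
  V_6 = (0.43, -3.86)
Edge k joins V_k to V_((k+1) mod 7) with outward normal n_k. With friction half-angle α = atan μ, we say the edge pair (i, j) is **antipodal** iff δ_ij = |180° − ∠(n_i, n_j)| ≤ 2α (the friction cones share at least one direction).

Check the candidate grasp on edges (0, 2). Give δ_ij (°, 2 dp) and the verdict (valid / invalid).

δ = 83.61°, invalid

α = atan 0.35 = 19.29°;  2α = 38.58°
edge 0: e_0 = (+0.82, +2.63);  n_0 = (+0.9547, -0.2977)
edge 2: e_2 = (-2.28, +0.44);  n_2 = (+0.1895, +0.9819)
∠(n_0, n_2) = 96.39°
δ = |180° − 96.39°| = 83.61°
83.61° > 2α = 38.58°  →  invalid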